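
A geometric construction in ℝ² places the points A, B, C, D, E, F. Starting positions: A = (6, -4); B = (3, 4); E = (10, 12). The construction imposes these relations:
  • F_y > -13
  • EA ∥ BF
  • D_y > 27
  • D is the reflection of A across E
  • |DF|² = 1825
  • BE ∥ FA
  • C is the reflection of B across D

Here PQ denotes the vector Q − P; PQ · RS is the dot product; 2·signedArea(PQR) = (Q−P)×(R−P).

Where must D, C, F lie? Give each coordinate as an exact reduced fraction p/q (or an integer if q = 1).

C = (25, 52)
D = (14, 28)
F = (-1, -12)

1. D_x = 14  [D is the reflection of A across E]
2. D_y = 28  [D is the reflection of A across E]
   → D = (14, 28)
3. C_x = 25  [C is the reflection of B across D]
4. C_y = 52  [C is the reflection of B across D]
   → C = (25, 52)
5. F_x = -1  [BE ∥ FA ∩ EA ∥ BF]
6. F_y = -12  [BE ∥ FA ∩ EA ∥ BF]
   → F = (-1, -12)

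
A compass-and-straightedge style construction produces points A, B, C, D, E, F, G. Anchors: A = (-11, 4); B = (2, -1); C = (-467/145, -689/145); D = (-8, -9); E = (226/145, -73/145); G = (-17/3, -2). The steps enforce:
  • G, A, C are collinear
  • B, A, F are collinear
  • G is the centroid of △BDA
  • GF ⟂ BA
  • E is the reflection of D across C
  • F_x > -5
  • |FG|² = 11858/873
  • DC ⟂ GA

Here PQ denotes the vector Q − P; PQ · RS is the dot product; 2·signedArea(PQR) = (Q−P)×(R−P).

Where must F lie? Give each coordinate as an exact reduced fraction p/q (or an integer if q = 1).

1. F_x = -1264/291  [B, A, F are collinear ∩ GF ⟂ BA]
2. F_y = 419/291  [B, A, F are collinear ∩ GF ⟂ BA]
   → F = (-1264/291, 419/291)

F = (-1264/291, 419/291)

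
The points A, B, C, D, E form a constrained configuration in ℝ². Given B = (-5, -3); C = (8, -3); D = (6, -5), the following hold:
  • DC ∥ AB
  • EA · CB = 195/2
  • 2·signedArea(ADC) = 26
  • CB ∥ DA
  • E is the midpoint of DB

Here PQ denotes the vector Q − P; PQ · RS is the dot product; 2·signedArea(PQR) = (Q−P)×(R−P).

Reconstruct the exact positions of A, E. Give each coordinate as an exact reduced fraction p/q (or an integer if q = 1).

1. A_x = -7  [DC ∥ AB ∩ CB ∥ DA]
2. A_y = -5  [DC ∥ AB ∩ CB ∥ DA]
   → A = (-7, -5)
3. E_x = 1/2  [E is the midpoint of DB]
4. E_y = -4  [E is the midpoint of DB]
   → E = (1/2, -4)

A = (-7, -5)
E = (1/2, -4)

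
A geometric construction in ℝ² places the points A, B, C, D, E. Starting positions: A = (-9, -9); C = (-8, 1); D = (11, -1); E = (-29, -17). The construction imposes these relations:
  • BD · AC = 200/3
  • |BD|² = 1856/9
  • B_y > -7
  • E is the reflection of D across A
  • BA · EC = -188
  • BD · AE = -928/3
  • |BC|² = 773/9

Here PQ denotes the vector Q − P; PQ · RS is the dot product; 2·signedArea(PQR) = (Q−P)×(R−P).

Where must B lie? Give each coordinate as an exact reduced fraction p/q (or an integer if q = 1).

1. B_x = -7/3  [BD · AE = -928/3 ∩ BA · EC = -188]
2. B_y = -19/3  [BD · AE = -928/3 ∩ BA · EC = -188]
   → B = (-7/3, -19/3)

B = (-7/3, -19/3)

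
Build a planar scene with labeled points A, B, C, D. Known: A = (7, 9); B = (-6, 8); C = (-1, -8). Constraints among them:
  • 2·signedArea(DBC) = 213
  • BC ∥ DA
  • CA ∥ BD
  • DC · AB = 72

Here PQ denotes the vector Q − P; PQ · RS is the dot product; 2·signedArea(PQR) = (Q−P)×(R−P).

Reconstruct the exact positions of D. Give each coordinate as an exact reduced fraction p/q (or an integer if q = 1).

D = (2, 25)

1. D_x = 2  [BC ∥ DA ∩ CA ∥ BD]
2. D_y = 25  [BC ∥ DA ∩ CA ∥ BD]
   → D = (2, 25)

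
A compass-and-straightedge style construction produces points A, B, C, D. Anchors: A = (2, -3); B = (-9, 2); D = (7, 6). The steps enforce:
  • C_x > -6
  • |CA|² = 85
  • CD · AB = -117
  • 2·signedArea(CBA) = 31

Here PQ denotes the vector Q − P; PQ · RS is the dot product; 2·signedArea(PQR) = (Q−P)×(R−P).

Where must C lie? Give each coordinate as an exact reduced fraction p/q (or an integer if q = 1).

C = (-5, 3)

1. C_x = -5  [2·signedArea(CBA) = 31 ∩ CD · AB = -117]
2. C_y = 3  [2·signedArea(CBA) = 31 ∩ CD · AB = -117]
   → C = (-5, 3)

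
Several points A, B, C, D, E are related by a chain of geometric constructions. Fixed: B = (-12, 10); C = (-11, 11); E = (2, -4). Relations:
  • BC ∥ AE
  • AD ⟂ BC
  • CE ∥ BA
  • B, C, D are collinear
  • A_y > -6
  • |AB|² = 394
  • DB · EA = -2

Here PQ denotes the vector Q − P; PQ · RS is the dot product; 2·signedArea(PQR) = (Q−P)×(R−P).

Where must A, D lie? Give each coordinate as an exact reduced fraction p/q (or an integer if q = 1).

A = (1, -5)
D = (-13, 9)

1. A_x = 1  [BC ∥ AE ∩ CE ∥ BA]
2. A_y = -5  [BC ∥ AE ∩ CE ∥ BA]
   → A = (1, -5)
3. D_x = -13  [B, C, D are collinear ∩ AD ⟂ BC]
4. D_y = 9  [B, C, D are collinear ∩ AD ⟂ BC]
   → D = (-13, 9)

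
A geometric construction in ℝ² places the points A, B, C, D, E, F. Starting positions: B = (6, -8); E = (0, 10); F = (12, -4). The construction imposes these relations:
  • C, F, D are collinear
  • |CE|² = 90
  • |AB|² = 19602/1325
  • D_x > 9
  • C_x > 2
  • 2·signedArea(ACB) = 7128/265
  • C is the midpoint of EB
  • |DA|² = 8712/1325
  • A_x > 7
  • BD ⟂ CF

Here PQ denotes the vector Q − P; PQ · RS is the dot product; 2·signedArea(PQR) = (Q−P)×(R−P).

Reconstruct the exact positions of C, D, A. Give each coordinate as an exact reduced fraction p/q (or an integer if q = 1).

A = (417/53, -1229/265)
C = (3, 1)
D = (483/53, -127/53)

1. C_x = 3  [C is the midpoint of EB]
2. C_y = 1  [C is the midpoint of EB]
   → C = (3, 1)
3. D_x = 483/53  [C, F, D are collinear ∩ BD ⟂ CF]
4. D_y = -127/53  [C, F, D are collinear ∩ BD ⟂ CF]
   → D = (483/53, -127/53)
5. A_x = 417/53  [line 9·x + 3·y + -15078/265 = 0 ∩ |DA|² = 8712/1325]
6. A_y = -1229/265  [line 9·x + 3·y + -15078/265 = 0 ∩ |DA|² = 8712/1325]
   → A = (417/53, -1229/265)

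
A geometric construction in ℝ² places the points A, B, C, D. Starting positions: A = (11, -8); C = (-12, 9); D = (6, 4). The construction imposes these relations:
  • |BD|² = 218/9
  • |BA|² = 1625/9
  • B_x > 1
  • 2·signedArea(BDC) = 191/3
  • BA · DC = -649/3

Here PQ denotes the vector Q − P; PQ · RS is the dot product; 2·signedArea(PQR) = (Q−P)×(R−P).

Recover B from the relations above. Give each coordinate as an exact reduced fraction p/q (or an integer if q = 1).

1. B_x = 5/3  [BA · DC = -649/3 ∩ 2·signedArea(BDC) = 191/3]
2. B_y = 5/3  [BA · DC = -649/3 ∩ 2·signedArea(BDC) = 191/3]
   → B = (5/3, 5/3)

B = (5/3, 5/3)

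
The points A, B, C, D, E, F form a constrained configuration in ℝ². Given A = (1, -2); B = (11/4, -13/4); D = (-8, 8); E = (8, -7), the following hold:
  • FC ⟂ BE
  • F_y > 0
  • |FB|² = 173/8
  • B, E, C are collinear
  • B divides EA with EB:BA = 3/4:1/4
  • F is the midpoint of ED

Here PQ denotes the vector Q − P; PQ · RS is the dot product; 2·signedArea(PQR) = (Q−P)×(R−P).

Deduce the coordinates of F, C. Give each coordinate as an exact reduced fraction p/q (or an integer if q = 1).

1. F_x = 0  [F is the midpoint of ED]
2. F_y = 1/2  [F is the midpoint of ED]
   → F = (0, 1/2)
3. C_x = -125/148  [B, E, C are collinear ∩ FC ⟂ BE]
4. C_y = -101/148  [B, E, C are collinear ∩ FC ⟂ BE]
   → C = (-125/148, -101/148)

C = (-125/148, -101/148)
F = (0, 1/2)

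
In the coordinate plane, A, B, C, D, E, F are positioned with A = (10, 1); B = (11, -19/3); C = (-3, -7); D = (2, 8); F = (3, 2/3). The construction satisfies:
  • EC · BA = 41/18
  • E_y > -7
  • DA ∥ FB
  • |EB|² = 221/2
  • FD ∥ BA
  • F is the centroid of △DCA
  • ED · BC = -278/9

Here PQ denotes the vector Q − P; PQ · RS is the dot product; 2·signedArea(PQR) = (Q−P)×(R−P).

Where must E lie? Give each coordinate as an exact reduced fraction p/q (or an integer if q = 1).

1. E_x = 1/2  [ED · BC = -278/9 ∩ EC · BA = 41/18]
2. E_y = -41/6  [ED · BC = -278/9 ∩ EC · BA = 41/18]
   → E = (1/2, -41/6)

E = (1/2, -41/6)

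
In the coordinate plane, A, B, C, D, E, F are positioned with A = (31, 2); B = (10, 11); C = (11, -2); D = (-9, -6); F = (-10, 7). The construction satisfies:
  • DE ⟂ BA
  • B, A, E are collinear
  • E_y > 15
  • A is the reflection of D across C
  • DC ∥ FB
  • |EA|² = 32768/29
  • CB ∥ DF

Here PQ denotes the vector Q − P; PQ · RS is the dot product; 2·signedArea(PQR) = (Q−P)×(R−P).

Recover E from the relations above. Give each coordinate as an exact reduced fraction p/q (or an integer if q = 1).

1. E_x = 3/29  [B, A, E are collinear ∩ DE ⟂ BA]
2. E_y = 442/29  [B, A, E are collinear ∩ DE ⟂ BA]
   → E = (3/29, 442/29)

E = (3/29, 442/29)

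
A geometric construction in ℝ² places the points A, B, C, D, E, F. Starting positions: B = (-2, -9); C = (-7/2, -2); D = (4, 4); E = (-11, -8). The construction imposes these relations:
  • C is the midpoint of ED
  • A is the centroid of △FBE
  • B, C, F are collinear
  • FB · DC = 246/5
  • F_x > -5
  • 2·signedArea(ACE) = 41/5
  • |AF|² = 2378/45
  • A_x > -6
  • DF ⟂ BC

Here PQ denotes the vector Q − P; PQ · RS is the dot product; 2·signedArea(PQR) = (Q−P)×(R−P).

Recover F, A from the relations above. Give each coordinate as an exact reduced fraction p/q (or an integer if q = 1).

1. F_x = -22/5  [B, C, F are collinear ∩ DF ⟂ BC]
2. F_y = 11/5  [B, C, F are collinear ∩ DF ⟂ BC]
   → F = (-22/5, 11/5)
3. A_x = -29/5  [A is the centroid of △FBE]
4. A_y = -74/15  [A is the centroid of △FBE]
   → A = (-29/5, -74/15)

A = (-29/5, -74/15)
F = (-22/5, 11/5)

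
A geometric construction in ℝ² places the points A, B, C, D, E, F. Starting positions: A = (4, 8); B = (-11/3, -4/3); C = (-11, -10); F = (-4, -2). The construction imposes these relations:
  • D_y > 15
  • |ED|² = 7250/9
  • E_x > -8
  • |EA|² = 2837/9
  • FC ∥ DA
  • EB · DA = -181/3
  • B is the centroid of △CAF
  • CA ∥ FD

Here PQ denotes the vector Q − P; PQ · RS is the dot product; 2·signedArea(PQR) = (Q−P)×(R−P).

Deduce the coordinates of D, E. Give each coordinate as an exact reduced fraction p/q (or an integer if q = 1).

1. D_x = 11  [FC ∥ DA ∩ CA ∥ FD]
2. D_y = 16  [FC ∥ DA ∩ CA ∥ FD]
   → D = (11, 16)
3. E_x = -22/3  [line 7·x + 8·y + 290/3 = 0 ∩ |ED|² = 7250/9]
4. E_y = -17/3  [line 7·x + 8·y + 290/3 = 0 ∩ |ED|² = 7250/9]
   → E = (-22/3, -17/3)

D = (11, 16)
E = (-22/3, -17/3)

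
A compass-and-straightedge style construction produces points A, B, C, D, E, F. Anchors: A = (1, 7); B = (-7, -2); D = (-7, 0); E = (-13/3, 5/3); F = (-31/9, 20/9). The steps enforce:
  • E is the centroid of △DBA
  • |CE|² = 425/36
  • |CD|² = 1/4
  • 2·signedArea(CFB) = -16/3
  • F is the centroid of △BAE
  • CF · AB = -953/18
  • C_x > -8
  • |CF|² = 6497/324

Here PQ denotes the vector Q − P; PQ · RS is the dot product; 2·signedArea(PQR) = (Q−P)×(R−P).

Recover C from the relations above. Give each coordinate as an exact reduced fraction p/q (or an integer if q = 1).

1. C_x = -7  [CF · AB = -953/18 ∩ 2·signedArea(CFB) = -16/3]
2. C_y = -1/2  [CF · AB = -953/18 ∩ 2·signedArea(CFB) = -16/3]
   → C = (-7, -1/2)

C = (-7, -1/2)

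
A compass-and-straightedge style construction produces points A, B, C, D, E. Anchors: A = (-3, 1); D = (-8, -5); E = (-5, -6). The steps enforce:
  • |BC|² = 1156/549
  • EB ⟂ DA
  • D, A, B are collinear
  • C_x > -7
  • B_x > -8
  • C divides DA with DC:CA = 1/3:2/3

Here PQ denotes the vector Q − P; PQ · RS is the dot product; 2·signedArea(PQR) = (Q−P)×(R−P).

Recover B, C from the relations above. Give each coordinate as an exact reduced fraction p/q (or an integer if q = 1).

1. B_x = -443/61  [D, A, B are collinear ∩ EB ⟂ DA]
2. B_y = -251/61  [D, A, B are collinear ∩ EB ⟂ DA]
   → B = (-443/61, -251/61)
3. C_x = -19/3  [C divides DA with DC:CA = 1/3:2/3]
4. C_y = -3  [C divides DA with DC:CA = 1/3:2/3]
   → C = (-19/3, -3)

B = (-443/61, -251/61)
C = (-19/3, -3)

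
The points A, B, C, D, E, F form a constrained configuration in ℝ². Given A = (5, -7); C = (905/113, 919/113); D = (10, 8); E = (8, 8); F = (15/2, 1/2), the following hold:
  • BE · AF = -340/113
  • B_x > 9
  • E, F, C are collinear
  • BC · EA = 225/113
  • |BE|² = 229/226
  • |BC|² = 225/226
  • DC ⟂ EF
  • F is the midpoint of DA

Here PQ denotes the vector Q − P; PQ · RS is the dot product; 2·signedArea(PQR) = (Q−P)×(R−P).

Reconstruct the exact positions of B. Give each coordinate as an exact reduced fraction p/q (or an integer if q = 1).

B = (2035/226, 1823/226)

1. B_x = 2035/226  [BE · AF = -340/113 ∩ BC · EA = 225/113]
2. B_y = 1823/226  [BE · AF = -340/113 ∩ BC · EA = 225/113]
   → B = (2035/226, 1823/226)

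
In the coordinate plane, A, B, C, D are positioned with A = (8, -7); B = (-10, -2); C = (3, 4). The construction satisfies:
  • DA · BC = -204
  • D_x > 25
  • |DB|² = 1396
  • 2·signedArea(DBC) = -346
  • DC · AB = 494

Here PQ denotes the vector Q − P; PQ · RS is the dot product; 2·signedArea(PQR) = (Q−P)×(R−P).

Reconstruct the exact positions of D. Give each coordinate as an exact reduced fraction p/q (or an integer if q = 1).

1. D_x = 26  [DA · BC = -204 ∩ 2·signedArea(DBC) = -346]
2. D_y = -12  [DA · BC = -204 ∩ 2·signedArea(DBC) = -346]
   → D = (26, -12)

D = (26, -12)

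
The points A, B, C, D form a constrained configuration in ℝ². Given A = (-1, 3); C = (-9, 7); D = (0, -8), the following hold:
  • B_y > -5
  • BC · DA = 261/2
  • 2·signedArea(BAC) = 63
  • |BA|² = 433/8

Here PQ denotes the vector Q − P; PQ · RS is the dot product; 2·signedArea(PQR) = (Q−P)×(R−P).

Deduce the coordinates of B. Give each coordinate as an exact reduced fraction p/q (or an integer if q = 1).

B = (-9/4, -17/4)

1. B_x = -9/4  [BC · DA = 261/2 ∩ 2·signedArea(BAC) = 63]
2. B_y = -17/4  [BC · DA = 261/2 ∩ 2·signedArea(BAC) = 63]
   → B = (-9/4, -17/4)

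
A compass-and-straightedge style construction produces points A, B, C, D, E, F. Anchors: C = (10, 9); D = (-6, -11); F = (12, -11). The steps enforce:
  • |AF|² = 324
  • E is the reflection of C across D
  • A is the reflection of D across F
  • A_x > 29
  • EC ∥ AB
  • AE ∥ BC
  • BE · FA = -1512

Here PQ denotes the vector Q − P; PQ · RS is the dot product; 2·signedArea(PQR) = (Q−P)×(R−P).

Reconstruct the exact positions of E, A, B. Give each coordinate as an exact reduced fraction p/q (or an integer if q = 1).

A = (30, -11)
B = (62, 29)
E = (-22, -31)

1. E_x = -22  [E is the reflection of C across D]
2. E_y = -31  [E is the reflection of C across D]
   → E = (-22, -31)
3. A_x = 30  [A is the reflection of D across F]
4. A_y = -11  [A is the reflection of D across F]
   → A = (30, -11)
5. B_x = 62  [AE ∥ BC ∩ EC ∥ AB]
6. B_y = 29  [AE ∥ BC ∩ EC ∥ AB]
   → B = (62, 29)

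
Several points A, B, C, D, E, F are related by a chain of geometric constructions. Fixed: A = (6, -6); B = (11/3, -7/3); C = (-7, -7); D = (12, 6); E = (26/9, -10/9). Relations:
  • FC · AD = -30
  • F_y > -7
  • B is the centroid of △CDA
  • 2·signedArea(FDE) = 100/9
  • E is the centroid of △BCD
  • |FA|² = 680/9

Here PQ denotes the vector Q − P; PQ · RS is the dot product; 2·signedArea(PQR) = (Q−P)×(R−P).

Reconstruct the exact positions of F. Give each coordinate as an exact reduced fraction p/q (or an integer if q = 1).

1. F_x = -8/3  [2·signedArea(FDE) = 100/9 ∩ FC · AD = -30]
2. F_y = -20/3  [2·signedArea(FDE) = 100/9 ∩ FC · AD = -30]
   → F = (-8/3, -20/3)

F = (-8/3, -20/3)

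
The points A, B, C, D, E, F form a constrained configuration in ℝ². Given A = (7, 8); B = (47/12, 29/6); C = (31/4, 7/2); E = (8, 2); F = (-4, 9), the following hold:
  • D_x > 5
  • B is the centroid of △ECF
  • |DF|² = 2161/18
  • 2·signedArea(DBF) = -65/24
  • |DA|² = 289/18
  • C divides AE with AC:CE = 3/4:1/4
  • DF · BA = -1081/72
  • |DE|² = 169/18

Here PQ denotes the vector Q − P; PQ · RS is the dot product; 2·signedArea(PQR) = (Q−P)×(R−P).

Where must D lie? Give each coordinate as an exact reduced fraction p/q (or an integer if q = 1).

D = (35/6, 25/6)

1. D_x = 35/6  [DF · BA = -1081/72 ∩ 2·signedArea(DBF) = -65/24]
2. D_y = 25/6  [DF · BA = -1081/72 ∩ 2·signedArea(DBF) = -65/24]
   → D = (35/6, 25/6)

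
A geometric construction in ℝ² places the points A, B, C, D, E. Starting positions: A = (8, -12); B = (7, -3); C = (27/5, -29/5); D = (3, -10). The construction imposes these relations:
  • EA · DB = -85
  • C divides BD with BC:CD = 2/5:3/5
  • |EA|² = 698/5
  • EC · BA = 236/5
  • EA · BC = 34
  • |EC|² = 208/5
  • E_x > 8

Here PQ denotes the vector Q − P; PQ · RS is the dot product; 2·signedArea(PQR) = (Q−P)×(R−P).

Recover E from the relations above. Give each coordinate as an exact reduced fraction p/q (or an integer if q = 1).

1. E_x = 43/5  [EC · BA = 236/5 ∩ EA · BC = 34]
2. E_y = -1/5  [EC · BA = 236/5 ∩ EA · BC = 34]
   → E = (43/5, -1/5)

E = (43/5, -1/5)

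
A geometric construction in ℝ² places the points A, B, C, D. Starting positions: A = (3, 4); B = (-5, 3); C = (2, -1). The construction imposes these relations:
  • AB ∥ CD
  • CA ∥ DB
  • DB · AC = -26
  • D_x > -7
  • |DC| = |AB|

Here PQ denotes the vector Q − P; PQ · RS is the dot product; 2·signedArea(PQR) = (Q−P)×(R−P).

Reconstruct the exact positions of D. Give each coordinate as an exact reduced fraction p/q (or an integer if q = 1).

1. D_x = -6  [CA ∥ DB ∩ AB ∥ CD]
2. D_y = -2  [CA ∥ DB ∩ AB ∥ CD]
   → D = (-6, -2)

D = (-6, -2)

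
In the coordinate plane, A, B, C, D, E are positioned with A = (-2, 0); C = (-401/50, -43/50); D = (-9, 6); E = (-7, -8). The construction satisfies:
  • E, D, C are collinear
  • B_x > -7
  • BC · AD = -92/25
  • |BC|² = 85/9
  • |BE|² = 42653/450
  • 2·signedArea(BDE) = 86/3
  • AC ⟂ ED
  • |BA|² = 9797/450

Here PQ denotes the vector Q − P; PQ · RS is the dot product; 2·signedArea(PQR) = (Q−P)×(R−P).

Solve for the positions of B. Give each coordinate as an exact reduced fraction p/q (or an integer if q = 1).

1. B_x = -317/50  [2·signedArea(BDE) = 86/3 ∩ BC · AD = -92/25]
2. B_y = 257/150  [2·signedArea(BDE) = 86/3 ∩ BC · AD = -92/25]
   → B = (-317/50, 257/150)

B = (-317/50, 257/150)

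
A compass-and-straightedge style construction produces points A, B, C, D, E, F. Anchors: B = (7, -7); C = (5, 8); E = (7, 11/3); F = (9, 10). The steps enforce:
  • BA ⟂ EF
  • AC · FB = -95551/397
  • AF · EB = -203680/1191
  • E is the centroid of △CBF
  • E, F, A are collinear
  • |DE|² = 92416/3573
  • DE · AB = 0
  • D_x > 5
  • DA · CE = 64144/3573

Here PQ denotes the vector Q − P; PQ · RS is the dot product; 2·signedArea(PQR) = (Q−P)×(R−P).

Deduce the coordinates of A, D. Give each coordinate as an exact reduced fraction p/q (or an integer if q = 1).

1. A_x = 1563/397  [E, F, A are collinear ∩ BA ⟂ EF]
2. A_y = -2395/397  [E, F, A are collinear ∩ BA ⟂ EF]
   → A = (1563/397, -2395/397)
3. D_x = 2171/397  [DE · AB = 0 ∩ DA · CE = 64144/3573]
4. D_y = -1409/1191  [DE · AB = 0 ∩ DA · CE = 64144/3573]
   → D = (2171/397, -1409/1191)

A = (1563/397, -2395/397)
D = (2171/397, -1409/1191)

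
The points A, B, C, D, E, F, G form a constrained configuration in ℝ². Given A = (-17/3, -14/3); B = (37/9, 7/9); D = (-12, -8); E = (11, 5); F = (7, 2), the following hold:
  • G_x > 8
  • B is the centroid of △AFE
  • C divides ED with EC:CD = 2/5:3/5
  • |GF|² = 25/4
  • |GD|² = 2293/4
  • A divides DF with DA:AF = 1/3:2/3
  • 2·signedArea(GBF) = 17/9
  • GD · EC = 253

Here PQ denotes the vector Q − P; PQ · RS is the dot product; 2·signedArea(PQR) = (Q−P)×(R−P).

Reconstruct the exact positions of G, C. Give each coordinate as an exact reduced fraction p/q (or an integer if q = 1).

C = (9/5, -1/5)
G = (9, 7/2)

1. G_x = 9  [line -11/9·x + 26/9·y + 8/9 = 0 ∩ |GF|² = 25/4]
2. G_y = 7/2  [line -11/9·x + 26/9·y + 8/9 = 0 ∩ |GF|² = 25/4]
   → G = (9, 7/2)
3. C_x = 9/5  [GD · EC = 253 ∩ C divides ED with EC:CD = 2/5:3/5]
4. C_y = -1/5  [GD · EC = 253 ∩ C divides ED with EC:CD = 2/5:3/5]
   → C = (9/5, -1/5)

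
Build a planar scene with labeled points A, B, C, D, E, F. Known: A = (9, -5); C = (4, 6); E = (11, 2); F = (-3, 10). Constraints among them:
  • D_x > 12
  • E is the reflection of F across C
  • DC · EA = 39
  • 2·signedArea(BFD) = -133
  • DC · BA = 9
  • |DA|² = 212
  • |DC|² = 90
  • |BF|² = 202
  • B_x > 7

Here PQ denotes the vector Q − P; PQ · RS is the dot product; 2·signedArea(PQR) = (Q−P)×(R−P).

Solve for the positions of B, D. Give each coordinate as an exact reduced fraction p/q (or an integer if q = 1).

B = (8, 1)
D = (13, 9)

1. D_x = 13  [line 2·x + 7·y + -89 = 0 ∩ |DC|² = 90]
2. D_y = 9  [line 2·x + 7·y + -89 = 0 ∩ |DC|² = 90]
   → D = (13, 9)
3. B_x = 8  [2·signedArea(BFD) = -133 ∩ DC · BA = 9]
4. B_y = 1  [2·signedArea(BFD) = -133 ∩ DC · BA = 9]
   → B = (8, 1)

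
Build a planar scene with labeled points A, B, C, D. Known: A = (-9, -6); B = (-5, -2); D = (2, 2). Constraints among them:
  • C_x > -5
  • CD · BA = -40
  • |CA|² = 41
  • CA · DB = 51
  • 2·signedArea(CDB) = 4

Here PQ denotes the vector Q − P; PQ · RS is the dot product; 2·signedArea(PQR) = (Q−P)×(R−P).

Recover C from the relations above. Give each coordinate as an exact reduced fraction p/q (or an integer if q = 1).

1. C_x = -4  [2·signedArea(CDB) = 4 ∩ CD · BA = -40]
2. C_y = -2  [2·signedArea(CDB) = 4 ∩ CD · BA = -40]
   → C = (-4, -2)

C = (-4, -2)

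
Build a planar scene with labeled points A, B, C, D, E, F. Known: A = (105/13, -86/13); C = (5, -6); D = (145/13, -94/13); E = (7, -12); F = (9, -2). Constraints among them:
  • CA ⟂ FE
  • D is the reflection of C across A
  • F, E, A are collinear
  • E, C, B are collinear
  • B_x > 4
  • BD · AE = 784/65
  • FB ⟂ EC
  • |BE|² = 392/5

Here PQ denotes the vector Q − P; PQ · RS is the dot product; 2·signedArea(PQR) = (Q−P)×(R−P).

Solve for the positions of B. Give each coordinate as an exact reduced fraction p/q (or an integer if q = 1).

B = (21/5, -18/5)

1. B_x = 21/5  [E, C, B are collinear ∩ FB ⟂ EC]
2. B_y = -18/5  [E, C, B are collinear ∩ FB ⟂ EC]
   → B = (21/5, -18/5)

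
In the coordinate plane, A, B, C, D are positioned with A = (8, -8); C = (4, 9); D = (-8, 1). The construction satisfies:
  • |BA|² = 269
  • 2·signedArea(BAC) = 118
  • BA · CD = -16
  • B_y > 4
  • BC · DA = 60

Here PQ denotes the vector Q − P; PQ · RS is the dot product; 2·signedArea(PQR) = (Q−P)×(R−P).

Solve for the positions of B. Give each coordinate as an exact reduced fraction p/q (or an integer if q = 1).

B = (-2, 5)

1. B_x = -2  [BC · DA = 60 ∩ BA · CD = -16]
2. B_y = 5  [BC · DA = 60 ∩ BA · CD = -16]
   → B = (-2, 5)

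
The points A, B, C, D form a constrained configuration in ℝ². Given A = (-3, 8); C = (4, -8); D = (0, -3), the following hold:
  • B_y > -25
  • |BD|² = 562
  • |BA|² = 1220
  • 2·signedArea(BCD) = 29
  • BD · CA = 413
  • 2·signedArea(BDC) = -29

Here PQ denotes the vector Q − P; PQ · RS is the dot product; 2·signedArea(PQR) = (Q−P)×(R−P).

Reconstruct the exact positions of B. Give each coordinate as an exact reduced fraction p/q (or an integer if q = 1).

B = (11, -24)

1. B_x = 11  [2·signedArea(BCD) = 29 ∩ BD · CA = 413]
2. B_y = -24  [2·signedArea(BCD) = 29 ∩ BD · CA = 413]
   → B = (11, -24)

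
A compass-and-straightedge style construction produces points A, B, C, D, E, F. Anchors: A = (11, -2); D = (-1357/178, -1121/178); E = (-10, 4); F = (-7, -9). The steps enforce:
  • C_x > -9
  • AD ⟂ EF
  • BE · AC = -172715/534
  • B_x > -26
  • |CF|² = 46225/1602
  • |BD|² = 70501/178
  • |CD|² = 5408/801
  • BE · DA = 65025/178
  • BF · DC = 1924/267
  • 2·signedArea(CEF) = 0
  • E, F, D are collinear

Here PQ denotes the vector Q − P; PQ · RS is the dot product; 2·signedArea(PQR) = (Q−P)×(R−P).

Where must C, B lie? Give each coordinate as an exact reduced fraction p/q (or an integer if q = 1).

1. B_x = -25  [line -3315/178·x + -765/178·y + -95115/178 = 0 ∩ |BD|² = 70501/178]
2. B_y = -16  [line -3315/178·x + -765/178·y + -95115/178 = 0 ∩ |BD|² = 70501/178]
   → B = (-25, -16)
3. C_x = -1461/178  [2·signedArea(CEF) = 0 ∩ BF · DC = 1924/267]
4. C_y = -2011/534  [2·signedArea(CEF) = 0 ∩ BF · DC = 1924/267]
   → C = (-1461/178, -2011/534)

B = (-25, -16)
C = (-1461/178, -2011/534)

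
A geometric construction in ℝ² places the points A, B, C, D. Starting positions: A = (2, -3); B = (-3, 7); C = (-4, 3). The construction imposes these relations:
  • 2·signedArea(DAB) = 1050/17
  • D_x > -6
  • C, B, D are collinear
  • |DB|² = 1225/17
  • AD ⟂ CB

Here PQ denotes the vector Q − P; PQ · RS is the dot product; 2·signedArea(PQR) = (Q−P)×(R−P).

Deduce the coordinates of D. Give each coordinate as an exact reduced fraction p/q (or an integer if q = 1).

1. D_x = -86/17  [C, B, D are collinear ∩ AD ⟂ CB]
2. D_y = -21/17  [C, B, D are collinear ∩ AD ⟂ CB]
   → D = (-86/17, -21/17)

D = (-86/17, -21/17)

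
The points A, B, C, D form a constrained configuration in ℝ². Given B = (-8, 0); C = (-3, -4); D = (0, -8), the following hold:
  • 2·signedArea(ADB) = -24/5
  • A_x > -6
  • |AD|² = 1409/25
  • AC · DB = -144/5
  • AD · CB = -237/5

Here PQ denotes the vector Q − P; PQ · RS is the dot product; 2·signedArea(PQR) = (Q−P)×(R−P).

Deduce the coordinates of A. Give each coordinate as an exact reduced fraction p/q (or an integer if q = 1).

1. A_x = -5  [AD · CB = -237/5 ∩ 2·signedArea(ADB) = -24/5]
2. A_y = -12/5  [AD · CB = -237/5 ∩ 2·signedArea(ADB) = -24/5]
   → A = (-5, -12/5)

A = (-5, -12/5)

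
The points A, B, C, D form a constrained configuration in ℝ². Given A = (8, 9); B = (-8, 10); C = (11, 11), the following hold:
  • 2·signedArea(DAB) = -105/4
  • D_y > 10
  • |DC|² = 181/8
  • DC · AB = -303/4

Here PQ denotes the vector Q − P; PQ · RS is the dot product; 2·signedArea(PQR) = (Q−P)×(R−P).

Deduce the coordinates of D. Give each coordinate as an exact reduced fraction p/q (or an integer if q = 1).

1. D_x = 25/4  [2·signedArea(DAB) = -105/4 ∩ DC · AB = -303/4]
2. D_y = 43/4  [2·signedArea(DAB) = -105/4 ∩ DC · AB = -303/4]
   → D = (25/4, 43/4)

D = (25/4, 43/4)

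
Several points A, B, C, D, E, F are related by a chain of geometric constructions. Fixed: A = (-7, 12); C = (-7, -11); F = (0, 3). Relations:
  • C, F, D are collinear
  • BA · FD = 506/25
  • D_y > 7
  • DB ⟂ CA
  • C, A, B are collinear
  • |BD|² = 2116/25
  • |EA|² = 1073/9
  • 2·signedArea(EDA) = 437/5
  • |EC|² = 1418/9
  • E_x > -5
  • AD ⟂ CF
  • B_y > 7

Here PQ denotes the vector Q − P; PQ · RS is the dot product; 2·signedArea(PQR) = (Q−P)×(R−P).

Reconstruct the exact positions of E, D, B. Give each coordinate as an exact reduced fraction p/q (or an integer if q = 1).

B = (-7, 37/5)
D = (11/5, 37/5)
E = (-14/3, 4/3)

1. D_x = 11/5  [C, F, D are collinear ∩ AD ⟂ CF]
2. D_y = 37/5  [C, F, D are collinear ∩ AD ⟂ CF]
   → D = (11/5, 37/5)
3. B_x = -7  [C, A, B are collinear ∩ DB ⟂ CA]
4. B_y = 37/5  [C, A, B are collinear ∩ DB ⟂ CA]
   → B = (-7, 37/5)
5. E_x = -14/3  [line -23/5·x + -46/5·y + -46/5 = 0 ∩ |EA|² = 1073/9]
6. E_y = 4/3  [line -23/5·x + -46/5·y + -46/5 = 0 ∩ |EA|² = 1073/9]
   → E = (-14/3, 4/3)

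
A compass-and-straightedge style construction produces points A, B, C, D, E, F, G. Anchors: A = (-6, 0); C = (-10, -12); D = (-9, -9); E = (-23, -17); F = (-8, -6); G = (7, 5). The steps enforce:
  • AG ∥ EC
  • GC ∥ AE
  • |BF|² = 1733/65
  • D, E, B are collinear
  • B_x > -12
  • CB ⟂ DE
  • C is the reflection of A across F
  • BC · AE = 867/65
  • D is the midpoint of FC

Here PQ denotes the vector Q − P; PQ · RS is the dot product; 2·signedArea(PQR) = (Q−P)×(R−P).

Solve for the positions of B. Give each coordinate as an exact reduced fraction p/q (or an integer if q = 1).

B = (-718/65, -661/65)

1. B_x = -718/65  [D, E, B are collinear ∩ CB ⟂ DE]
2. B_y = -661/65  [D, E, B are collinear ∩ CB ⟂ DE]
   → B = (-718/65, -661/65)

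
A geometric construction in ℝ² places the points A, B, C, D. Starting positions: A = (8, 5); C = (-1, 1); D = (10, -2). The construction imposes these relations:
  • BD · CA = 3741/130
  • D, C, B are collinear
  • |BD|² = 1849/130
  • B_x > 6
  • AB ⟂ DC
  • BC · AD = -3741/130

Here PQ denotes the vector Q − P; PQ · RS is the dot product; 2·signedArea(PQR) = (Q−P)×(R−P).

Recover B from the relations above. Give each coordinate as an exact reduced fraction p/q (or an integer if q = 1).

B = (827/130, -131/130)

1. B_x = 827/130  [D, C, B are collinear ∩ AB ⟂ DC]
2. B_y = -131/130  [D, C, B are collinear ∩ AB ⟂ DC]
   → B = (827/130, -131/130)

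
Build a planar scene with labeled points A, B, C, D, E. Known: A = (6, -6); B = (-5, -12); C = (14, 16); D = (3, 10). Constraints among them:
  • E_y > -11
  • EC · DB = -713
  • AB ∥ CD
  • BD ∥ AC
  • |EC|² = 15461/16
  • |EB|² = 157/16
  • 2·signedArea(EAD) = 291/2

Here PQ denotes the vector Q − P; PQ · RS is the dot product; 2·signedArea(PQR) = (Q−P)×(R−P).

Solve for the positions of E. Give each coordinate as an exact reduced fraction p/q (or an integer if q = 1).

E = (-9/4, -21/2)

1. E_x = -9/4  [EC · DB = -713 ∩ 2·signedArea(EAD) = 291/2]
2. E_y = -21/2  [EC · DB = -713 ∩ 2·signedArea(EAD) = 291/2]
   → E = (-9/4, -21/2)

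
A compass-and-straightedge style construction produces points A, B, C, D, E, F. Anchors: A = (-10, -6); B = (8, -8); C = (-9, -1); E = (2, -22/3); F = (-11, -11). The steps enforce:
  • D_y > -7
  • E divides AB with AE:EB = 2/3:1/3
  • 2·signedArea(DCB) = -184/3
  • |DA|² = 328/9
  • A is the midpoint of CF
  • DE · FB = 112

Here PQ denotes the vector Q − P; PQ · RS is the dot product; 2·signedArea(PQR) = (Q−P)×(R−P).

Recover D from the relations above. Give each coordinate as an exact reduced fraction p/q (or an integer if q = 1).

D = (-4, -20/3)

1. D_x = -4  [2·signedArea(DCB) = -184/3 ∩ DE · FB = 112]
2. D_y = -20/3  [2·signedArea(DCB) = -184/3 ∩ DE · FB = 112]
   → D = (-4, -20/3)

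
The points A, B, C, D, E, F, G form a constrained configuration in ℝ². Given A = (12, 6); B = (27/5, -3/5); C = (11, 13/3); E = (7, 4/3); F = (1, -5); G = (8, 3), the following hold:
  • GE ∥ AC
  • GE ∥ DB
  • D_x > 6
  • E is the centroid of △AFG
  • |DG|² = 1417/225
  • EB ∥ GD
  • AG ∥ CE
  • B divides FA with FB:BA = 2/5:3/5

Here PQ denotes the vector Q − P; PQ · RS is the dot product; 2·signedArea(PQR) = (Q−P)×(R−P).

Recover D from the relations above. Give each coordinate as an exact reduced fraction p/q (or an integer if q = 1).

D = (32/5, 16/15)

1. D_x = 32/5  [GE ∥ DB ∩ EB ∥ GD]
2. D_y = 16/15  [GE ∥ DB ∩ EB ∥ GD]
   → D = (32/5, 16/15)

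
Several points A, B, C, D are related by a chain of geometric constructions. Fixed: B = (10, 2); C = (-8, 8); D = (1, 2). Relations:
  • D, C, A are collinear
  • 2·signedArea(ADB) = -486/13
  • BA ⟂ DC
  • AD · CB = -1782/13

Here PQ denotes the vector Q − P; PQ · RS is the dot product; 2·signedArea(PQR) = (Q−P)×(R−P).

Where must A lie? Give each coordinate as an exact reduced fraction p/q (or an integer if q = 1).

1. A_x = 94/13  [D, C, A are collinear ∩ BA ⟂ DC]
2. A_y = -28/13  [D, C, A are collinear ∩ BA ⟂ DC]
   → A = (94/13, -28/13)

A = (94/13, -28/13)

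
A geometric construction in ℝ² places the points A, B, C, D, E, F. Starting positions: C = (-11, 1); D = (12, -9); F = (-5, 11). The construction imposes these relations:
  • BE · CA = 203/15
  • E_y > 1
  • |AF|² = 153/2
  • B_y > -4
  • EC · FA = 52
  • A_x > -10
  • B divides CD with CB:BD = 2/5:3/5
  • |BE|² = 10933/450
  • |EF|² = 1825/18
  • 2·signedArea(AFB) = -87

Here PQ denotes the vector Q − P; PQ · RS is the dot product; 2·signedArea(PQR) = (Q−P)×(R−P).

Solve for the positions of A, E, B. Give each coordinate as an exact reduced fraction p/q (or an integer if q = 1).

A = (-19/2, 7/2)
B = (-9/5, -3)
E = (-5/6, 11/6)

1. B_x = -9/5  [B divides CD with CB:BD = 2/5:3/5]
2. B_y = -3  [B divides CD with CB:BD = 2/5:3/5]
   → B = (-9/5, -3)
3. A_x = -19/2  [line 14·x + 16/5·y + 609/5 = 0 ∩ |AF|² = 153/2]
4. A_y = 7/2  [line 14·x + 16/5·y + 609/5 = 0 ∩ |AF|² = 153/2]
   → A = (-19/2, 7/2)
5. E_x = -5/6  [line 9/2·x + 15/2·y + -10 = 0 ∩ |BE|² = 10933/450]
6. E_y = 11/6  [line 9/2·x + 15/2·y + -10 = 0 ∩ |BE|² = 10933/450]
   → E = (-5/6, 11/6)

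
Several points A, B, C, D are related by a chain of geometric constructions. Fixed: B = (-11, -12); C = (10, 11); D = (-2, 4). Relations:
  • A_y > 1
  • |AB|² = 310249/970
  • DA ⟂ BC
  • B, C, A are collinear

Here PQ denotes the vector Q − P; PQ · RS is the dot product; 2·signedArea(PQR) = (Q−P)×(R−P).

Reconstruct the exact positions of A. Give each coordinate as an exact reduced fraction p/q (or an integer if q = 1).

A = (1027/970, 1171/970)

1. A_x = 1027/970  [B, C, A are collinear ∩ DA ⟂ BC]
2. A_y = 1171/970  [B, C, A are collinear ∩ DA ⟂ BC]
   → A = (1027/970, 1171/970)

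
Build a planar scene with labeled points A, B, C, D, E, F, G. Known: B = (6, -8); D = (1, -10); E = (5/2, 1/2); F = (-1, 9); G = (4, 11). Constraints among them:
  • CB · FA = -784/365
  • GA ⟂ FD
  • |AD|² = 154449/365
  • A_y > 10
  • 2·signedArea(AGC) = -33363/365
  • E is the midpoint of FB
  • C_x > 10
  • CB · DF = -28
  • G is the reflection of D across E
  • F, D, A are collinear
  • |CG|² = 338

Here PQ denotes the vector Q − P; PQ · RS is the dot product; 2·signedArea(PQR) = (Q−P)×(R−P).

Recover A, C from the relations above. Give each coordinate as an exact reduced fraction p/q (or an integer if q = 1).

A = (-421/365, 3817/365)
C = (11, -6)

1. A_x = -421/365  [F, D, A are collinear ∩ GA ⟂ FD]
2. A_y = 3817/365  [F, D, A are collinear ∩ GA ⟂ FD]
   → A = (-421/365, 3817/365)
3. C_x = 11  [line 2·x + -19·y + -136 = 0 ∩ |CG|² = 338]
4. C_y = -6  [line 2·x + -19·y + -136 = 0 ∩ |CG|² = 338]
   → C = (11, -6)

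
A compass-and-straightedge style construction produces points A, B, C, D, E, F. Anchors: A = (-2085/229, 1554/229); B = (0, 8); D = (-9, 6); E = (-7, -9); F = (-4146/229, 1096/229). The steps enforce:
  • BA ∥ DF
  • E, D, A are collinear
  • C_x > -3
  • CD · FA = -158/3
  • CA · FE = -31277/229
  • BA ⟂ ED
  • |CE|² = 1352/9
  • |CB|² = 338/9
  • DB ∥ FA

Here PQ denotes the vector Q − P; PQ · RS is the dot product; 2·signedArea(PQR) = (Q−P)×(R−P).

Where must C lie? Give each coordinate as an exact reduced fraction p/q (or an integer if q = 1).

1. C_x = -7/3  [CA · FE = -31277/229 ∩ CD · FA = -158/3]
2. C_y = 7/3  [CA · FE = -31277/229 ∩ CD · FA = -158/3]
   → C = (-7/3, 7/3)

C = (-7/3, 7/3)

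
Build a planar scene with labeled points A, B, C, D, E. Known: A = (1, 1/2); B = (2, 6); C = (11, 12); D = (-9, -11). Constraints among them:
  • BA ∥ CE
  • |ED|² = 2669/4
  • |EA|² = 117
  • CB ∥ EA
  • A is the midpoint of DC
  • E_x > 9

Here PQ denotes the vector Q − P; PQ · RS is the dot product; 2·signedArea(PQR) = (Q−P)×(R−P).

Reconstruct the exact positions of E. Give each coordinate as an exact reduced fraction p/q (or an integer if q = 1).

E = (10, 13/2)

1. E_x = 10  [CB ∥ EA ∩ BA ∥ CE]
2. E_y = 13/2  [CB ∥ EA ∩ BA ∥ CE]
   → E = (10, 13/2)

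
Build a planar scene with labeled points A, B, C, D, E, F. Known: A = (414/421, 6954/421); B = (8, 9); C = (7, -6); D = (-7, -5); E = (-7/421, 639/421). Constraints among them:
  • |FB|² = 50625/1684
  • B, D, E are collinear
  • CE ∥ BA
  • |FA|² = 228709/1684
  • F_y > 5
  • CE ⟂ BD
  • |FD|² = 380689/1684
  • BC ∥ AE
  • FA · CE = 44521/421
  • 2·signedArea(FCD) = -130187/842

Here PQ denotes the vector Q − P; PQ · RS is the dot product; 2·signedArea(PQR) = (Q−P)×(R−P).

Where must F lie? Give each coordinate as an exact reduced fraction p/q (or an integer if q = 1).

F = (3361/842, 2214/421)

1. F_x = 3361/842  [FA · CE = 44521/421 ∩ 2·signedArea(FCD) = -130187/842]
2. F_y = 2214/421  [FA · CE = 44521/421 ∩ 2·signedArea(FCD) = -130187/842]
   → F = (3361/842, 2214/421)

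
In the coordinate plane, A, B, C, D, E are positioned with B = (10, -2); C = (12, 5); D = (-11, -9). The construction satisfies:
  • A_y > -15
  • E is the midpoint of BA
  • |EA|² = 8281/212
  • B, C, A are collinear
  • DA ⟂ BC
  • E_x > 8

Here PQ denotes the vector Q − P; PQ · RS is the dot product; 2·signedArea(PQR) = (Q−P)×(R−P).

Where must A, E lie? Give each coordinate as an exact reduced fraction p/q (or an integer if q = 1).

A = (348/53, -743/53)
E = (439/53, -849/106)

1. A_x = 348/53  [B, C, A are collinear ∩ DA ⟂ BC]
2. A_y = -743/53  [B, C, A are collinear ∩ DA ⟂ BC]
   → A = (348/53, -743/53)
3. E_x = 439/53  [E is the midpoint of BA]
4. E_y = -849/106  [E is the midpoint of BA]
   → E = (439/53, -849/106)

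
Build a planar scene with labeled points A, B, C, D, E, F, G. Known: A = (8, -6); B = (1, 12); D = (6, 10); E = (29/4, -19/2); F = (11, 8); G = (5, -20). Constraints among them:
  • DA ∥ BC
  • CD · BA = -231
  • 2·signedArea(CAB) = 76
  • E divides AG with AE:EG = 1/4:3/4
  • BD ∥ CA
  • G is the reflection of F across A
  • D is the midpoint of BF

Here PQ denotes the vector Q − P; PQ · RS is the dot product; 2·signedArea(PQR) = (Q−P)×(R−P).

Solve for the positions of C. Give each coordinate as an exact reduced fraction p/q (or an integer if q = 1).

1. C_x = 3  [BD ∥ CA ∩ DA ∥ BC]
2. C_y = -4  [BD ∥ CA ∩ DA ∥ BC]
   → C = (3, -4)

C = (3, -4)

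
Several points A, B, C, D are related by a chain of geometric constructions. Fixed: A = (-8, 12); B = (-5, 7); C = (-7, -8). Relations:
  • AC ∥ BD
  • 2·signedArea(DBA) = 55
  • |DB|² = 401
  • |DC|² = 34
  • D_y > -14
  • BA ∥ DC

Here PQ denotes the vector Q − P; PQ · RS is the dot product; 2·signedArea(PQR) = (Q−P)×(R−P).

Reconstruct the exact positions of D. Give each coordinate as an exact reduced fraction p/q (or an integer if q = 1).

1. D_x = -4  [BA ∥ DC ∩ AC ∥ BD]
2. D_y = -13  [BA ∥ DC ∩ AC ∥ BD]
   → D = (-4, -13)

D = (-4, -13)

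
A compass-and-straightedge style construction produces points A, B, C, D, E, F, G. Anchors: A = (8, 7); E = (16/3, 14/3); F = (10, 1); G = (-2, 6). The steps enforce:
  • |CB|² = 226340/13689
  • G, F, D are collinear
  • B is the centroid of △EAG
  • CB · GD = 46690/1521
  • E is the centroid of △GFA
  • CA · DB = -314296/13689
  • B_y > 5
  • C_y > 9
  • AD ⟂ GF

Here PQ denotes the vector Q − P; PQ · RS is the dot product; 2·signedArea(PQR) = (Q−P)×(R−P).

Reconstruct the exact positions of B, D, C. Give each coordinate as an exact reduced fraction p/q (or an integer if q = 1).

1. B_x = 34/9  [B is the centroid of △EAG]
2. B_y = 53/9  [B is the centroid of △EAG]
   → B = (34/9, 53/9)
3. D_x = 1042/169  [G, F, D are collinear ∩ AD ⟂ GF]
4. D_y = 439/169  [G, F, D are collinear ∩ AD ⟂ GF]
   → D = (1042/169, 439/169)
5. C_x = 2114/1521  [CA · DB = -314296/13689 ∩ CB · GD = 46690/1521]
6. C_y = 13963/1521  [CA · DB = -314296/13689 ∩ CB · GD = 46690/1521]
   → C = (2114/1521, 13963/1521)

B = (34/9, 53/9)
C = (2114/1521, 13963/1521)
D = (1042/169, 439/169)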